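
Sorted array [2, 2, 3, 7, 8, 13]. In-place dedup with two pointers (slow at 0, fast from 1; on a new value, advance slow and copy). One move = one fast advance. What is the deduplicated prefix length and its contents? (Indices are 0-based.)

(s=0,f=1) a[fast]=2=a[slow] dup → fast++
(s=0,f=2) a[fast]=3≠a[slow]=2 write a[1]=3 → slow++,fast++
(s=1,f=3) a[fast]=7≠a[slow]=3 write a[2]=7 → slow++,fast++
(s=2,f=4) a[fast]=8≠a[slow]=7 write a[3]=8 → slow++,fast++
(s=3,f=5) a[fast]=13≠a[slow]=8 write a[4]=13 → slow++,fast++

length 5; prefix = [2, 3, 7, 8, 13]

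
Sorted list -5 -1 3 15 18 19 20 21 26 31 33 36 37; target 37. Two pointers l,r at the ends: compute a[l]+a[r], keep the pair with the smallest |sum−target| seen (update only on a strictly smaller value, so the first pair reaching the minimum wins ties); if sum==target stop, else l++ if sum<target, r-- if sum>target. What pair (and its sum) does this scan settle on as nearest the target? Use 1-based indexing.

pair (18, 19) with sum 37 (|Δ|=0)

[1,13] -5+37=32 d=5 * → l++
[2,13] -1+37=36 d=1 * → l++
[3,13] 3+37=40 d=3 → r--
[3,12] 3+36=39 d=2 → r--
[3,11] 3+33=36 d=1 → l++
[4,11] 15+33=48 d=11 → r--
[4,10] 15+31=46 d=9 → r--
[4,9] 15+26=41 d=4 → r--
[4,8] 15+21=36 d=1 → l++
[5,8] 18+21=39 d=2 → r--
[5,7] 18+20=38 d=1 → r--
[5,6] 18+19=37 d=0 * → stop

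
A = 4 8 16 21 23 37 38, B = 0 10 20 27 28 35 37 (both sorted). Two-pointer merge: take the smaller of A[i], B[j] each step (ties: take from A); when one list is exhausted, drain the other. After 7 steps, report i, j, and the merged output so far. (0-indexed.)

i=0 j=0: A[i]=4>B[j]=0 take 0, j++
i=0 j=1: A[i]=4<=B[j]=10 take 4, i++
i=1 j=1: A[i]=8<=B[j]=10 take 8, i++
i=2 j=1: A[i]=16>B[j]=10 take 10, j++
i=2 j=2: A[i]=16<=B[j]=20 take 16, i++
i=3 j=2: A[i]=21>B[j]=20 take 20, j++
i=3 j=3: A[i]=21<=B[j]=27 take 21, i++

i=4, j=3, merged so far=[0, 4, 8, 10, 16, 20, 21]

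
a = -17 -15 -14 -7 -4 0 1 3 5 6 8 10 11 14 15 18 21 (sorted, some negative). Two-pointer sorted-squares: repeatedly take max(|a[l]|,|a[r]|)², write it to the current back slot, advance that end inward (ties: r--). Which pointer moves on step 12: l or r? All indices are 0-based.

r

l=0 r=16: |-17|<=|21| out[16]=441, r--
l=0 r=15: |-17|<=|18| out[15]=324, r--
l=0 r=14: |-17|>|15| out[14]=289, l++
l=1 r=14: |-15|<=|15| out[13]=225, r--
l=1 r=13: |-15|>|14| out[12]=225, l++
l=2 r=13: |-14|<=|14| out[11]=196, r--
l=2 r=12: |-14|>|11| out[10]=196, l++
l=3 r=12: |-7|<=|11| out[9]=121, r--
l=3 r=11: |-7|<=|10| out[8]=100, r--
l=3 r=10: |-7|<=|8| out[7]=64, r--
l=3 r=9: |-7|>|6| out[6]=49, l++
l=4 r=9: |-4|<=|6| out[5]=36, r--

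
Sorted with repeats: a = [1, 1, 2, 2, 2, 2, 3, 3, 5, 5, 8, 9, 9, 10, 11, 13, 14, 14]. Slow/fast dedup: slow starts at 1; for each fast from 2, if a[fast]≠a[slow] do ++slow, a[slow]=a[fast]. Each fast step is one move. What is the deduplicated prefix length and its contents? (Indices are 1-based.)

slow=1 fast=2: a[fast]=1=a[slow] dup, fast++
slow=1 fast=3: a[fast]=2≠a[slow]=1 write a[2]=2, slow++,fast++
slow=2 fast=4: a[fast]=2=a[slow] dup, fast++
slow=2 fast=5: a[fast]=2=a[slow] dup, fast++
slow=2 fast=6: a[fast]=2=a[slow] dup, fast++
slow=2 fast=7: a[fast]=3≠a[slow]=2 write a[3]=3, slow++,fast++
slow=3 fast=8: a[fast]=3=a[slow] dup, fast++
slow=3 fast=9: a[fast]=5≠a[slow]=3 write a[4]=5, slow++,fast++
slow=4 fast=10: a[fast]=5=a[slow] dup, fast++
slow=4 fast=11: a[fast]=8≠a[slow]=5 write a[5]=8, slow++,fast++
slow=5 fast=12: a[fast]=9≠a[slow]=8 write a[6]=9, slow++,fast++
slow=6 fast=13: a[fast]=9=a[slow] dup, fast++
slow=6 fast=14: a[fast]=10≠a[slow]=9 write a[7]=10, slow++,fast++
slow=7 fast=15: a[fast]=11≠a[slow]=10 write a[8]=11, slow++,fast++
slow=8 fast=16: a[fast]=13≠a[slow]=11 write a[9]=13, slow++,fast++
slow=9 fast=17: a[fast]=14≠a[slow]=13 write a[10]=14, slow++,fast++
slow=10 fast=18: a[fast]=14=a[slow] dup, fast++

length 10; prefix = [1, 2, 3, 5, 8, 9, 10, 11, 13, 14]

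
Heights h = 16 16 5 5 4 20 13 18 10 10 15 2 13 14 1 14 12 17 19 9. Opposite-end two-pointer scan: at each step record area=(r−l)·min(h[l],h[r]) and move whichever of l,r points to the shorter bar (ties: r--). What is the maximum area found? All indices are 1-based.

max area = 288

l=1 r=20: min(16,9)*19=171 best=171 *, r--
l=1 r=19: min(16,19)*18=288 best=288 *, l++
l=2 r=19: min(16,19)*17=272 best=288, l++
l=3 r=19: min(5,19)*16=80 best=288, l++
l=4 r=19: min(5,19)*15=75 best=288, l++
l=5 r=19: min(4,19)*14=56 best=288, l++
l=6 r=19: min(20,19)*13=247 best=288, r--
l=6 r=18: min(20,17)*12=204 best=288, r--
l=6 r=17: min(20,12)*11=132 best=288, r--
l=6 r=16: min(20,14)*10=140 best=288, r--
l=6 r=15: min(20,1)*9=9 best=288, r--
l=6 r=14: min(20,14)*8=112 best=288, r--
l=6 r=13: min(20,13)*7=91 best=288, r--
l=6 r=12: min(20,2)*6=12 best=288, r--
l=6 r=11: min(20,15)*5=75 best=288, r--
l=6 r=10: min(20,10)*4=40 best=288, r--
l=6 r=9: min(20,10)*3=30 best=288, r--
l=6 r=8: min(20,18)*2=36 best=288, r--
l=6 r=7: min(20,13)*1=13 best=288, r--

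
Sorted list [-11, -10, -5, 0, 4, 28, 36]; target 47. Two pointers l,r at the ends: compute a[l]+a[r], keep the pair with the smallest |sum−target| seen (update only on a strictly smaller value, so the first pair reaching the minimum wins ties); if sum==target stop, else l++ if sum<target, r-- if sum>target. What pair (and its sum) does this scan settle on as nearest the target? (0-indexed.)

pair (4, 36) with sum 40 (|Δ|=7)

[0,6] -11+36=25 d=22 * → l++
[1,6] -10+36=26 d=21 * → l++
[2,6] -5+36=31 d=16 * → l++
[3,6] 0+36=36 d=11 * → l++
[4,6] 4+36=40 d=7 * → l++
[5,6] 28+36=64 d=17 → r--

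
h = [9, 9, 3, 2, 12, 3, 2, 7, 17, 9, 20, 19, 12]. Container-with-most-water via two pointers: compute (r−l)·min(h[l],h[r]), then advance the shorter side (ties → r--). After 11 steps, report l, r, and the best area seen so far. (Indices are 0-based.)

[0,12] min(9,12)*12=108 best=108 * → l++
[1,12] min(9,12)*11=99 best=108 → l++
[2,12] min(3,12)*10=30 best=108 → l++
[3,12] min(2,12)*9=18 best=108 → l++
[4,12] min(12,12)*8=96 best=108 → r--
[4,11] min(12,19)*7=84 best=108 → l++
[5,11] min(3,19)*6=18 best=108 → l++
[6,11] min(2,19)*5=10 best=108 → l++
[7,11] min(7,19)*4=28 best=108 → l++
[8,11] min(17,19)*3=51 best=108 → l++
[9,11] min(9,19)*2=18 best=108 → l++

l=10, r=11, best area=108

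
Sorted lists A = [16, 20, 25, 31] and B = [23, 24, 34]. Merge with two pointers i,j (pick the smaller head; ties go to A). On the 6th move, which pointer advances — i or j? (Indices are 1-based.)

i

[i=1,j=1] A[i]=16<=B[j]=23 take 16 → i++
[i=2,j=1] A[i]=20<=B[j]=23 take 20 → i++
[i=3,j=1] A[i]=25>B[j]=23 take 23 → j++
[i=3,j=2] A[i]=25>B[j]=24 take 24 → j++
[i=3,j=3] A[i]=25<=B[j]=34 take 25 → i++
[i=4,j=3] A[i]=31<=B[j]=34 take 31 → i++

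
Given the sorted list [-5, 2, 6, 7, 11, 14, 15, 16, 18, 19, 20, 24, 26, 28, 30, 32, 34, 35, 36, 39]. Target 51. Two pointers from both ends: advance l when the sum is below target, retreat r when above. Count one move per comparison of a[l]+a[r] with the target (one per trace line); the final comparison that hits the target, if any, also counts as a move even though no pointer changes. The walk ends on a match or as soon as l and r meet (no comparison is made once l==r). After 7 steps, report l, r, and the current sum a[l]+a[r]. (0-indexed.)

l=0 r=19: -5+39=34 <51, l++
l=1 r=19: 2+39=41 <51, l++
l=2 r=19: 6+39=45 <51, l++
l=3 r=19: 7+39=46 <51, l++
l=4 r=19: 11+39=50 <51, l++
l=5 r=19: 14+39=53 >51, r--
l=5 r=18: 14+36=50 <51, l++

l=6, r=18, sum=51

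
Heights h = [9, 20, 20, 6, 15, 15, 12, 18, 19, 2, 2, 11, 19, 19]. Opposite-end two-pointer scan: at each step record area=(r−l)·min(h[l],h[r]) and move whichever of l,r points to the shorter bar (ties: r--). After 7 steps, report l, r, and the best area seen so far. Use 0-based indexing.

l=0 r=13: min(9,19)*13=117 best=117 *, l++
l=1 r=13: min(20,19)*12=228 best=228 *, r--
l=1 r=12: min(20,19)*11=209 best=228, r--
l=1 r=11: min(20,11)*10=110 best=228, r--
l=1 r=10: min(20,2)*9=18 best=228, r--
l=1 r=9: min(20,2)*8=16 best=228, r--
l=1 r=8: min(20,19)*7=133 best=228, r--

l=1, r=7, best area=228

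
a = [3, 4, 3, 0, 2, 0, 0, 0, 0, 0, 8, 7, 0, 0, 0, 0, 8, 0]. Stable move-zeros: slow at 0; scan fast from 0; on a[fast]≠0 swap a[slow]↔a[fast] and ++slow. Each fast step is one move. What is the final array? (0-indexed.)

slow=0 fast=0: a[fast]=3≠0 swap→a[0]=3, slow++,fast++
slow=1 fast=1: a[fast]=4≠0 swap→a[1]=4, slow++,fast++
slow=2 fast=2: a[fast]=3≠0 swap→a[2]=3, slow++,fast++
slow=3 fast=3: a[fast]=0, fast++
slow=3 fast=4: a[fast]=2≠0 swap→a[3]=2, slow++,fast++
slow=4 fast=5: a[fast]=0, fast++
slow=4 fast=6: a[fast]=0, fast++
slow=4 fast=7: a[fast]=0, fast++
slow=4 fast=8: a[fast]=0, fast++
slow=4 fast=9: a[fast]=0, fast++
slow=4 fast=10: a[fast]=8≠0 swap→a[4]=8, slow++,fast++
slow=5 fast=11: a[fast]=7≠0 swap→a[5]=7, slow++,fast++
slow=6 fast=12: a[fast]=0, fast++
slow=6 fast=13: a[fast]=0, fast++
slow=6 fast=14: a[fast]=0, fast++
slow=6 fast=15: a[fast]=0, fast++
slow=6 fast=16: a[fast]=8≠0 swap→a[6]=8, slow++,fast++
slow=7 fast=17: a[fast]=0, fast++

[3, 4, 3, 2, 8, 7, 8, 0, 0, 0, 0, 0, 0, 0, 0, 0, 0, 0]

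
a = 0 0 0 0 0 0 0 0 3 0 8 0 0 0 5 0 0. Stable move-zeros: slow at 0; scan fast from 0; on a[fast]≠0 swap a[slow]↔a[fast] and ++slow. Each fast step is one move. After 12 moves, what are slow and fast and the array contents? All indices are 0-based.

slow=2, fast=12, a=[3, 8, 0, 0, 0, 0, 0, 0, 0, 0, 0, 0, 0, 0, 5, 0, 0]

slow=0 fast=0: a[fast]=0, fast++
slow=0 fast=1: a[fast]=0, fast++
slow=0 fast=2: a[fast]=0, fast++
slow=0 fast=3: a[fast]=0, fast++
slow=0 fast=4: a[fast]=0, fast++
slow=0 fast=5: a[fast]=0, fast++
slow=0 fast=6: a[fast]=0, fast++
slow=0 fast=7: a[fast]=0, fast++
slow=0 fast=8: a[fast]=3≠0 swap→a[0]=3, slow++,fast++
slow=1 fast=9: a[fast]=0, fast++
slow=1 fast=10: a[fast]=8≠0 swap→a[1]=8, slow++,fast++
slow=2 fast=11: a[fast]=0, fast++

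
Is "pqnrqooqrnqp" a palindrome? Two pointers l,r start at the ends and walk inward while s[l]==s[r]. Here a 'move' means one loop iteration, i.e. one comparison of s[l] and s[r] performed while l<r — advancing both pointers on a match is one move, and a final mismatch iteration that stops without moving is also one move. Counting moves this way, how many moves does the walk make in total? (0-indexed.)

6 moves

[0,11] 'p'=='p' → l++,r--
[1,10] 'q'=='q' → l++,r--
[2,9] 'n'=='n' → l++,r--
[3,8] 'r'=='r' → l++,r--
[4,7] 'q'=='q' → l++,r--
[5,6] 'o'=='o' → l++,r--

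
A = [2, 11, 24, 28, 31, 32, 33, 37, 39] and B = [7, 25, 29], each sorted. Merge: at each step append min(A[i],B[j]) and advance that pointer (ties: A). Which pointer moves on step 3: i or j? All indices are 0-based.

i

[i=0,j=0] A[i]=2<=B[j]=7 take 2 → i++
[i=1,j=0] A[i]=11>B[j]=7 take 7 → j++
[i=1,j=1] A[i]=11<=B[j]=25 take 11 → i++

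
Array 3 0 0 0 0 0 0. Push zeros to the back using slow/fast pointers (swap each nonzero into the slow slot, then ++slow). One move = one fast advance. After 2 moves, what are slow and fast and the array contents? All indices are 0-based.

(s=0,f=0) a[fast]=3≠0 swap→a[0]=3 → slow++,fast++
(s=1,f=1) a[fast]=0 → fast++

slow=1, fast=2, a=[3, 0, 0, 0, 0, 0, 0]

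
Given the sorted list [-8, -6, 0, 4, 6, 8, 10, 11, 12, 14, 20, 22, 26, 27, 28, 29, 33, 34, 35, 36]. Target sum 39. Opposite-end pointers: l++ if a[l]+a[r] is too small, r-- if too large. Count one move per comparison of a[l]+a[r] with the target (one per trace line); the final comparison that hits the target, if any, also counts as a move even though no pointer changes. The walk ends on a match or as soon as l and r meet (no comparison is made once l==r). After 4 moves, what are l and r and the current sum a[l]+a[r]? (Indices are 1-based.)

l=4, r=19, sum=39

l=1 r=20: -8+36=28 <39, l++
l=2 r=20: -6+36=30 <39, l++
l=3 r=20: 0+36=36 <39, l++
l=4 r=20: 4+36=40 >39, r--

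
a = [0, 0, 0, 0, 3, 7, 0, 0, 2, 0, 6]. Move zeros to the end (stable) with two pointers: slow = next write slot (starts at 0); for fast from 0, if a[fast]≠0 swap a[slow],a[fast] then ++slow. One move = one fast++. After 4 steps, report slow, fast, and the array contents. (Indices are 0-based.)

slow=0, fast=4, a=[0, 0, 0, 0, 3, 7, 0, 0, 2, 0, 6]

(s=0,f=0) a[fast]=0 → fast++
(s=0,f=1) a[fast]=0 → fast++
(s=0,f=2) a[fast]=0 → fast++
(s=0,f=3) a[fast]=0 → fast++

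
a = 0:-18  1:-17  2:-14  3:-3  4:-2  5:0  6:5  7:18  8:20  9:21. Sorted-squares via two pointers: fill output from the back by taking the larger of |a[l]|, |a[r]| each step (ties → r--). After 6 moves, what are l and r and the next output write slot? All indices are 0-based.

l=3, r=6, next write slot=3

[0,9] |-18|<=|21| out[9]=441 → r--
[0,8] |-18|<=|20| out[8]=400 → r--
[0,7] |-18|<=|18| out[7]=324 → r--
[0,6] |-18|>|5| out[6]=324 → l++
[1,6] |-17|>|5| out[5]=289 → l++
[2,6] |-14|>|5| out[4]=196 → l++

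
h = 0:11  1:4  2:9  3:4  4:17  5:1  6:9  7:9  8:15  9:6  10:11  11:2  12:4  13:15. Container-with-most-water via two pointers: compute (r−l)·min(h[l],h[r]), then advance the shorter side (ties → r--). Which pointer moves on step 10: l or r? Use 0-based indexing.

[0,13] min(11,15)*13=143 best=143 * → l++
[1,13] min(4,15)*12=48 best=143 → l++
[2,13] min(9,15)*11=99 best=143 → l++
[3,13] min(4,15)*10=40 best=143 → l++
[4,13] min(17,15)*9=135 best=143 → r--
[4,12] min(17,4)*8=32 best=143 → r--
[4,11] min(17,2)*7=14 best=143 → r--
[4,10] min(17,11)*6=66 best=143 → r--
[4,9] min(17,6)*5=30 best=143 → r--
[4,8] min(17,15)*4=60 best=143 → r--

r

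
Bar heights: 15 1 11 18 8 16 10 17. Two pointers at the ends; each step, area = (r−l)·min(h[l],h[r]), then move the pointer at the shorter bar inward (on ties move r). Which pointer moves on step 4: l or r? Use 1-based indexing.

[1,8] min(15,17)*7=105 best=105 * → l++
[2,8] min(1,17)*6=6 best=105 → l++
[3,8] min(11,17)*5=55 best=105 → l++
[4,8] min(18,17)*4=68 best=105 → r--

r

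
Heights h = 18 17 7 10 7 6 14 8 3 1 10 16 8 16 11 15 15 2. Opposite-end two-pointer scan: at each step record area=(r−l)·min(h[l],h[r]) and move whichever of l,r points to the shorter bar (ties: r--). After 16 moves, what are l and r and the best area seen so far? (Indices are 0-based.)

[0,17] min(18,2)*17=34 best=34 * → r--
[0,16] min(18,15)*16=240 best=240 * → r--
[0,15] min(18,15)*15=225 best=240 → r--
[0,14] min(18,11)*14=154 best=240 → r--
[0,13] min(18,16)*13=208 best=240 → r--
[0,12] min(18,8)*12=96 best=240 → r--
[0,11] min(18,16)*11=176 best=240 → r--
[0,10] min(18,10)*10=100 best=240 → r--
[0,9] min(18,1)*9=9 best=240 → r--
[0,8] min(18,3)*8=24 best=240 → r--
[0,7] min(18,8)*7=56 best=240 → r--
[0,6] min(18,14)*6=84 best=240 → r--
[0,5] min(18,6)*5=30 best=240 → r--
[0,4] min(18,7)*4=28 best=240 → r--
[0,3] min(18,10)*3=30 best=240 → r--
[0,2] min(18,7)*2=14 best=240 → r--

l=0, r=1, best area=240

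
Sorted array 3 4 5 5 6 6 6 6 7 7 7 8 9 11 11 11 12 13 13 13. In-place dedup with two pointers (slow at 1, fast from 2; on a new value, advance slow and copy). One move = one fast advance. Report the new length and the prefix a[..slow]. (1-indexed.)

length 10; prefix = [3, 4, 5, 6, 7, 8, 9, 11, 12, 13]

slow=1 fast=2: a[fast]=4≠a[slow]=3 write a[2]=4, slow++,fast++
slow=2 fast=3: a[fast]=5≠a[slow]=4 write a[3]=5, slow++,fast++
slow=3 fast=4: a[fast]=5=a[slow] dup, fast++
slow=3 fast=5: a[fast]=6≠a[slow]=5 write a[4]=6, slow++,fast++
slow=4 fast=6: a[fast]=6=a[slow] dup, fast++
slow=4 fast=7: a[fast]=6=a[slow] dup, fast++
slow=4 fast=8: a[fast]=6=a[slow] dup, fast++
slow=4 fast=9: a[fast]=7≠a[slow]=6 write a[5]=7, slow++,fast++
slow=5 fast=10: a[fast]=7=a[slow] dup, fast++
slow=5 fast=11: a[fast]=7=a[slow] dup, fast++
slow=5 fast=12: a[fast]=8≠a[slow]=7 write a[6]=8, slow++,fast++
slow=6 fast=13: a[fast]=9≠a[slow]=8 write a[7]=9, slow++,fast++
slow=7 fast=14: a[fast]=11≠a[slow]=9 write a[8]=11, slow++,fast++
slow=8 fast=15: a[fast]=11=a[slow] dup, fast++
slow=8 fast=16: a[fast]=11=a[slow] dup, fast++
slow=8 fast=17: a[fast]=12≠a[slow]=11 write a[9]=12, slow++,fast++
slow=9 fast=18: a[fast]=13≠a[slow]=12 write a[10]=13, slow++,fast++
slow=10 fast=19: a[fast]=13=a[slow] dup, fast++
slow=10 fast=20: a[fast]=13=a[slow] dup, fast++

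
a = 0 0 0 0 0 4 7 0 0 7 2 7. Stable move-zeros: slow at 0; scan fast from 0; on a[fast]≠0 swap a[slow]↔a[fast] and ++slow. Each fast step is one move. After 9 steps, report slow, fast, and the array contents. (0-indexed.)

(s=0,f=0) a[fast]=0 → fast++
(s=0,f=1) a[fast]=0 → fast++
(s=0,f=2) a[fast]=0 → fast++
(s=0,f=3) a[fast]=0 → fast++
(s=0,f=4) a[fast]=0 → fast++
(s=0,f=5) a[fast]=4≠0 swap→a[0]=4 → slow++,fast++
(s=1,f=6) a[fast]=7≠0 swap→a[1]=7 → slow++,fast++
(s=2,f=7) a[fast]=0 → fast++
(s=2,f=8) a[fast]=0 → fast++

slow=2, fast=9, a=[4, 7, 0, 0, 0, 0, 0, 0, 0, 7, 2, 7]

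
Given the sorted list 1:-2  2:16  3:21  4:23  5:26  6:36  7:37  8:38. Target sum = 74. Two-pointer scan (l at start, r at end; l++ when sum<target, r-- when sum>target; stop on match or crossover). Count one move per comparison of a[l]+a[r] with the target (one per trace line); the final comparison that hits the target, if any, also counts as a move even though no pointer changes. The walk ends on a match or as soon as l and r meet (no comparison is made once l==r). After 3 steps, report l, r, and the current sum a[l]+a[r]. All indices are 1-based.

l=4, r=8, sum=61

[1,8] -2+38=36 <74 → l++
[2,8] 16+38=54 <74 → l++
[3,8] 21+38=59 <74 → l++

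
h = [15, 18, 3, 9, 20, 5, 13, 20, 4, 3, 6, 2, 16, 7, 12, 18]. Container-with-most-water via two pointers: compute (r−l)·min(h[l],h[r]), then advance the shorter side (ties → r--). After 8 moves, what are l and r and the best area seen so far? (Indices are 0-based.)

l=1, r=8, best area=252

l=0 r=15: min(15,18)*15=225 best=225 *, l++
l=1 r=15: min(18,18)*14=252 best=252 *, r--
l=1 r=14: min(18,12)*13=156 best=252, r--
l=1 r=13: min(18,7)*12=84 best=252, r--
l=1 r=12: min(18,16)*11=176 best=252, r--
l=1 r=11: min(18,2)*10=20 best=252, r--
l=1 r=10: min(18,6)*9=54 best=252, r--
l=1 r=9: min(18,3)*8=24 best=252, r--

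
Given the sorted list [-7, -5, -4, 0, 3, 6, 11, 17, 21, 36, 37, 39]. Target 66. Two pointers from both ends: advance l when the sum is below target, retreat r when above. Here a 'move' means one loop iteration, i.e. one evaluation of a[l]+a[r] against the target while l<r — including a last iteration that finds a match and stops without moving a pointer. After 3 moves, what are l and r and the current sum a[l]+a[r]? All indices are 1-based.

l=4, r=12, sum=39

l=1 r=12: -7+39=32 <66, l++
l=2 r=12: -5+39=34 <66, l++
l=3 r=12: -4+39=35 <66, l++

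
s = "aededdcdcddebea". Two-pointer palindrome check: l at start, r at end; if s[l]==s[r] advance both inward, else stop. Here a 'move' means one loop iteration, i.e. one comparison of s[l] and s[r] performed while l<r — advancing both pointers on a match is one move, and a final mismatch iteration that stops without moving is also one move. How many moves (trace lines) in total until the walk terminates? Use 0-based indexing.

[0,14] 'a'=='a' → l++,r--
[1,13] 'e'=='e' → l++,r--
[2,12] 'd'!='b' → stop

3 moves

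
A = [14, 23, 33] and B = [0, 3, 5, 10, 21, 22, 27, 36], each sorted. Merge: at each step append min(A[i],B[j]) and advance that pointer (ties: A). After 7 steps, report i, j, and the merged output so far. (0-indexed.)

i=1, j=6, merged so far=[0, 3, 5, 10, 14, 21, 22]

[i=0,j=0] A[i]=14>B[j]=0 take 0 → j++
[i=0,j=1] A[i]=14>B[j]=3 take 3 → j++
[i=0,j=2] A[i]=14>B[j]=5 take 5 → j++
[i=0,j=3] A[i]=14>B[j]=10 take 10 → j++
[i=0,j=4] A[i]=14<=B[j]=21 take 14 → i++
[i=1,j=4] A[i]=23>B[j]=21 take 21 → j++
[i=1,j=5] A[i]=23>B[j]=22 take 22 → j++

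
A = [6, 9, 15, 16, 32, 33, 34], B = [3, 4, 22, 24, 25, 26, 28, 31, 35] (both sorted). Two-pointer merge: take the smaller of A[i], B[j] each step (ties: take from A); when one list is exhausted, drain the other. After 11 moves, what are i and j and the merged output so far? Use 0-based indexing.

i=4, j=7, merged so far=[3, 4, 6, 9, 15, 16, 22, 24, 25, 26, 28]

i=0 j=0: A[i]=6>B[j]=3 take 3, j++
i=0 j=1: A[i]=6>B[j]=4 take 4, j++
i=0 j=2: A[i]=6<=B[j]=22 take 6, i++
i=1 j=2: A[i]=9<=B[j]=22 take 9, i++
i=2 j=2: A[i]=15<=B[j]=22 take 15, i++
i=3 j=2: A[i]=16<=B[j]=22 take 16, i++
i=4 j=2: A[i]=32>B[j]=22 take 22, j++
i=4 j=3: A[i]=32>B[j]=24 take 24, j++
i=4 j=4: A[i]=32>B[j]=25 take 25, j++
i=4 j=5: A[i]=32>B[j]=26 take 26, j++
i=4 j=6: A[i]=32>B[j]=28 take 28, j++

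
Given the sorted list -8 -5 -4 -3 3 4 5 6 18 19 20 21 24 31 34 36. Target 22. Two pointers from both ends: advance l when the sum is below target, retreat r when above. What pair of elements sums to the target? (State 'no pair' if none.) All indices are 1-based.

(3, 19)

l=1 r=16: -8+36=28 >22, r--
l=1 r=15: -8+34=26 >22, r--
l=1 r=14: -8+31=23 >22, r--
l=1 r=13: -8+24=16 <22, l++
l=2 r=13: -5+24=19 <22, l++
l=3 r=13: -4+24=20 <22, l++
l=4 r=13: -3+24=21 <22, l++
l=5 r=13: 3+24=27 >22, r--
l=5 r=12: 3+21=24 >22, r--
l=5 r=11: 3+20=23 >22, r--
l=5 r=10: 3+19=22, found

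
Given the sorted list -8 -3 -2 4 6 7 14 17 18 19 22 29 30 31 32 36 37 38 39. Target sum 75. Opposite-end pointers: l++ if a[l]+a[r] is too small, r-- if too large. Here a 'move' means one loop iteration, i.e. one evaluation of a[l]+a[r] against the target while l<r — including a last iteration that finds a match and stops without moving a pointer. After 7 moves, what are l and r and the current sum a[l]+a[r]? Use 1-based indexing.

l=8, r=19, sum=56

l=1 r=19: -8+39=31 <75, l++
l=2 r=19: -3+39=36 <75, l++
l=3 r=19: -2+39=37 <75, l++
l=4 r=19: 4+39=43 <75, l++
l=5 r=19: 6+39=45 <75, l++
l=6 r=19: 7+39=46 <75, l++
l=7 r=19: 14+39=53 <75, l++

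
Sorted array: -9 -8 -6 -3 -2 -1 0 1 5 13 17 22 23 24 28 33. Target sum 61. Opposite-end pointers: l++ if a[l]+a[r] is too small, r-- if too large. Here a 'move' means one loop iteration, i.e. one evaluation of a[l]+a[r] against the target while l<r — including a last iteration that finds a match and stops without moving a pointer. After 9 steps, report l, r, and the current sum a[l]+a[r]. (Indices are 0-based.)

l=9, r=15, sum=46

l=0 r=15: -9+33=24 <61, l++
l=1 r=15: -8+33=25 <61, l++
l=2 r=15: -6+33=27 <61, l++
l=3 r=15: -3+33=30 <61, l++
l=4 r=15: -2+33=31 <61, l++
l=5 r=15: -1+33=32 <61, l++
l=6 r=15: 0+33=33 <61, l++
l=7 r=15: 1+33=34 <61, l++
l=8 r=15: 5+33=38 <61, l++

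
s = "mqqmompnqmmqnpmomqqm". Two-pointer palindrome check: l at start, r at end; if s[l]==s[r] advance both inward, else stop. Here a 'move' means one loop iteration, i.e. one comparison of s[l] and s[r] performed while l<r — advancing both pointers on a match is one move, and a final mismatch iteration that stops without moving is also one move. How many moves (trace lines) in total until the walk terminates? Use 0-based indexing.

10 moves

l=0 r=19: 'm'=='m', l++,r--
l=1 r=18: 'q'=='q', l++,r--
l=2 r=17: 'q'=='q', l++,r--
l=3 r=16: 'm'=='m', l++,r--
l=4 r=15: 'o'=='o', l++,r--
l=5 r=14: 'm'=='m', l++,r--
l=6 r=13: 'p'=='p', l++,r--
l=7 r=12: 'n'=='n', l++,r--
l=8 r=11: 'q'=='q', l++,r--
l=9 r=10: 'm'=='m', l++,r--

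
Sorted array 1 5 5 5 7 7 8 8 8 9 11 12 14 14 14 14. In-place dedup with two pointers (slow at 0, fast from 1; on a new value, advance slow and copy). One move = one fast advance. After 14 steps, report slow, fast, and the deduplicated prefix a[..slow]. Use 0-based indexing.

slow=0 fast=1: a[fast]=5≠a[slow]=1 write a[1]=5, slow++,fast++
slow=1 fast=2: a[fast]=5=a[slow] dup, fast++
slow=1 fast=3: a[fast]=5=a[slow] dup, fast++
slow=1 fast=4: a[fast]=7≠a[slow]=5 write a[2]=7, slow++,fast++
slow=2 fast=5: a[fast]=7=a[slow] dup, fast++
slow=2 fast=6: a[fast]=8≠a[slow]=7 write a[3]=8, slow++,fast++
slow=3 fast=7: a[fast]=8=a[slow] dup, fast++
slow=3 fast=8: a[fast]=8=a[slow] dup, fast++
slow=3 fast=9: a[fast]=9≠a[slow]=8 write a[4]=9, slow++,fast++
slow=4 fast=10: a[fast]=11≠a[slow]=9 write a[5]=11, slow++,fast++
slow=5 fast=11: a[fast]=12≠a[slow]=11 write a[6]=12, slow++,fast++
slow=6 fast=12: a[fast]=14≠a[slow]=12 write a[7]=14, slow++,fast++
slow=7 fast=13: a[fast]=14=a[slow] dup, fast++
slow=7 fast=14: a[fast]=14=a[slow] dup, fast++

slow=7, fast=15, prefix=[1, 5, 7, 8, 9, 11, 12, 14]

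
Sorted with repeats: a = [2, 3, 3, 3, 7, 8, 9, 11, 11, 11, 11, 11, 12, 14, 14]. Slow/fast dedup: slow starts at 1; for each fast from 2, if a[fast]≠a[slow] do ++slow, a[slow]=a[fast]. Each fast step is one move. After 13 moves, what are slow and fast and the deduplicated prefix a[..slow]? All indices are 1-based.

slow=8, fast=15, prefix=[2, 3, 7, 8, 9, 11, 12, 14]

slow=1 fast=2: a[fast]=3≠a[slow]=2 write a[2]=3, slow++,fast++
slow=2 fast=3: a[fast]=3=a[slow] dup, fast++
slow=2 fast=4: a[fast]=3=a[slow] dup, fast++
slow=2 fast=5: a[fast]=7≠a[slow]=3 write a[3]=7, slow++,fast++
slow=3 fast=6: a[fast]=8≠a[slow]=7 write a[4]=8, slow++,fast++
slow=4 fast=7: a[fast]=9≠a[slow]=8 write a[5]=9, slow++,fast++
slow=5 fast=8: a[fast]=11≠a[slow]=9 write a[6]=11, slow++,fast++
slow=6 fast=9: a[fast]=11=a[slow] dup, fast++
slow=6 fast=10: a[fast]=11=a[slow] dup, fast++
slow=6 fast=11: a[fast]=11=a[slow] dup, fast++
slow=6 fast=12: a[fast]=11=a[slow] dup, fast++
slow=6 fast=13: a[fast]=12≠a[slow]=11 write a[7]=12, slow++,fast++
slow=7 fast=14: a[fast]=14≠a[slow]=12 write a[8]=14, slow++,fast++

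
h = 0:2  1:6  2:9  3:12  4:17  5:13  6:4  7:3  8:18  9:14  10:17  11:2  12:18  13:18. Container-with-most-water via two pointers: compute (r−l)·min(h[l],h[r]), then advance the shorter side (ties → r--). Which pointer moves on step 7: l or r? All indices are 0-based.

l

l=0 r=13: min(2,18)*13=26 best=26 *, l++
l=1 r=13: min(6,18)*12=72 best=72 *, l++
l=2 r=13: min(9,18)*11=99 best=99 *, l++
l=3 r=13: min(12,18)*10=120 best=120 *, l++
l=4 r=13: min(17,18)*9=153 best=153 *, l++
l=5 r=13: min(13,18)*8=104 best=153, l++
l=6 r=13: min(4,18)*7=28 best=153, l++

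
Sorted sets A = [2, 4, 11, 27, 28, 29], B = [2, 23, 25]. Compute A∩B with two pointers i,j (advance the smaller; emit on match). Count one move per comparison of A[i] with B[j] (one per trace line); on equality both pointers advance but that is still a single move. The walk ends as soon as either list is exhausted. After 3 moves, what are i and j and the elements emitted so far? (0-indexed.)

i=0 j=0: 2==2 emit, i++,j++
i=1 j=1: 4<23, i++
i=2 j=1: 11<23, i++

i=3, j=1, emitted=[2]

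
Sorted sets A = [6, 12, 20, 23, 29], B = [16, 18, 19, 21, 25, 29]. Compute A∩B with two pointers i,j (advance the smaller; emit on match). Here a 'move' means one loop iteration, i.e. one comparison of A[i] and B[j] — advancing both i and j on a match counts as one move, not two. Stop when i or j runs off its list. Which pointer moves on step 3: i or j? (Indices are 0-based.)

j

[i=0,j=0] 6<16 → i++
[i=1,j=0] 12<16 → i++
[i=2,j=0] 20>16 → j++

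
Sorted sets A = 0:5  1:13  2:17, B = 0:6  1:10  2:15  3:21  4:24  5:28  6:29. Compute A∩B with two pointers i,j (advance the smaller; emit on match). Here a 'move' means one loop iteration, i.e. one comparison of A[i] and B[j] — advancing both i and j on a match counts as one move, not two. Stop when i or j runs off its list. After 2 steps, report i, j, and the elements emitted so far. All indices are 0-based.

i=0 j=0: 5<6, i++
i=1 j=0: 13>6, j++

i=1, j=1, emitted=[]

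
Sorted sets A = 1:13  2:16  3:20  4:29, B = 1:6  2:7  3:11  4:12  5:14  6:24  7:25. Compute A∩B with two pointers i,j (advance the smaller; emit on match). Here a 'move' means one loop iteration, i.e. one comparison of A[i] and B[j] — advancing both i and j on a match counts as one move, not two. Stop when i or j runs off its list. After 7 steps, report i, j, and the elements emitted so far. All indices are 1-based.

i=3, j=6, emitted=[]

[i=1,j=1] 13>6 → j++
[i=1,j=2] 13>7 → j++
[i=1,j=3] 13>11 → j++
[i=1,j=4] 13>12 → j++
[i=1,j=5] 13<14 → i++
[i=2,j=5] 16>14 → j++
[i=2,j=6] 16<24 → i++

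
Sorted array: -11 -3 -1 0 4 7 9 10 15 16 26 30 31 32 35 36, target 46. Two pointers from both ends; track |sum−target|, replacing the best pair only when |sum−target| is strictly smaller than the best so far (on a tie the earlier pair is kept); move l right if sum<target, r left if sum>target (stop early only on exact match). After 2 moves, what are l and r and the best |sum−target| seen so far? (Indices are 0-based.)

l=2, r=15, best |Δ|=13

l=0 r=15: -11+36=25 d=21 *, l++
l=1 r=15: -3+36=33 d=13 *, l++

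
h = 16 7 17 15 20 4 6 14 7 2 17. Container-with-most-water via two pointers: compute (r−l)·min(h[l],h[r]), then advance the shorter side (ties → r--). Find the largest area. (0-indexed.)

l=0 r=10: min(16,17)*10=160 best=160 *, l++
l=1 r=10: min(7,17)*9=63 best=160, l++
l=2 r=10: min(17,17)*8=136 best=160, r--
l=2 r=9: min(17,2)*7=14 best=160, r--
l=2 r=8: min(17,7)*6=42 best=160, r--
l=2 r=7: min(17,14)*5=70 best=160, r--
l=2 r=6: min(17,6)*4=24 best=160, r--
l=2 r=5: min(17,4)*3=12 best=160, r--
l=2 r=4: min(17,20)*2=34 best=160, l++
l=3 r=4: min(15,20)*1=15 best=160, l++

max area = 160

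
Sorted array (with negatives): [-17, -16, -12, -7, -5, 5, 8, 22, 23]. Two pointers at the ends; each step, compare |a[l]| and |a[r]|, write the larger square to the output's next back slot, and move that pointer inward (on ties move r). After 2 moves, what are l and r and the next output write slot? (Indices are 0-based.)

l=0, r=6, next write slot=6

[0,8] |-17|<=|23| out[8]=529 → r--
[0,7] |-17|<=|22| out[7]=484 → r--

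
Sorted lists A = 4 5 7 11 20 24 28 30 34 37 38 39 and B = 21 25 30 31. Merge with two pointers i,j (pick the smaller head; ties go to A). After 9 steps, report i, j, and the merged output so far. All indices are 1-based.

i=1 j=1: A[i]=4<=B[j]=21 take 4, i++
i=2 j=1: A[i]=5<=B[j]=21 take 5, i++
i=3 j=1: A[i]=7<=B[j]=21 take 7, i++
i=4 j=1: A[i]=11<=B[j]=21 take 11, i++
i=5 j=1: A[i]=20<=B[j]=21 take 20, i++
i=6 j=1: A[i]=24>B[j]=21 take 21, j++
i=6 j=2: A[i]=24<=B[j]=25 take 24, i++
i=7 j=2: A[i]=28>B[j]=25 take 25, j++
i=7 j=3: A[i]=28<=B[j]=30 take 28, i++

i=8, j=3, merged so far=[4, 5, 7, 11, 20, 21, 24, 25, 28]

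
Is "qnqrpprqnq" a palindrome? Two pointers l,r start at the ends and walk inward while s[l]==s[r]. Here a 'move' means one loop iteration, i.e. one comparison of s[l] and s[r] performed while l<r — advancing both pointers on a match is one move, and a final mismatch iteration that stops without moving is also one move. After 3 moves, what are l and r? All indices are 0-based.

l=0 r=9: 'q'=='q', l++,r--
l=1 r=8: 'n'=='n', l++,r--
l=2 r=7: 'q'=='q', l++,r--

l=3, r=6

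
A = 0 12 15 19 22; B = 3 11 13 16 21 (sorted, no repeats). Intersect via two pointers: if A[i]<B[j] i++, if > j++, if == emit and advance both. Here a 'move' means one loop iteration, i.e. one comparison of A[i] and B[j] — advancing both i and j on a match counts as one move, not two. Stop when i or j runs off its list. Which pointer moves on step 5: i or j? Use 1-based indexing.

j

i=1 j=1: 0<3, i++
i=2 j=1: 12>3, j++
i=2 j=2: 12>11, j++
i=2 j=3: 12<13, i++
i=3 j=3: 15>13, j++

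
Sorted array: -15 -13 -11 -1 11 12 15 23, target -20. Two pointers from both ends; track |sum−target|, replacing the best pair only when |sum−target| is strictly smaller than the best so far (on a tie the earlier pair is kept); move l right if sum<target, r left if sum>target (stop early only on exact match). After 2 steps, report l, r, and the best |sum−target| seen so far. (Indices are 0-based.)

l=0 r=7: -15+23=8 d=28 *, r--
l=0 r=6: -15+15=0 d=20 *, r--

l=0, r=5, best |Δ|=20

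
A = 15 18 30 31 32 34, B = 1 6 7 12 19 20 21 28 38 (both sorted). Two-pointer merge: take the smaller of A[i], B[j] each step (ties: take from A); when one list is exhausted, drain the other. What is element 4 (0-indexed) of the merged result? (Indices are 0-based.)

i=0 j=0: A[i]=15>B[j]=1 take 1, j++
i=0 j=1: A[i]=15>B[j]=6 take 6, j++
i=0 j=2: A[i]=15>B[j]=7 take 7, j++
i=0 j=3: A[i]=15>B[j]=12 take 12, j++
i=0 j=4: A[i]=15<=B[j]=19 take 15, i++
i=1 j=4: A[i]=18<=B[j]=19 take 18, i++
i=2 j=4: A[i]=30>B[j]=19 take 19, j++
i=2 j=5: A[i]=30>B[j]=20 take 20, j++
i=2 j=6: A[i]=30>B[j]=21 take 21, j++
i=2 j=7: A[i]=30>B[j]=28 take 28, j++
i=2 j=8: A[i]=30<=B[j]=38 take 30, i++
i=3 j=8: A[i]=31<=B[j]=38 take 31, i++
i=4 j=8: A[i]=32<=B[j]=38 take 32, i++
i=5 j=8: A[i]=34<=B[j]=38 take 34, i++
i=6 j=8: A done, take B[j]=38, j++

merged[4] = 15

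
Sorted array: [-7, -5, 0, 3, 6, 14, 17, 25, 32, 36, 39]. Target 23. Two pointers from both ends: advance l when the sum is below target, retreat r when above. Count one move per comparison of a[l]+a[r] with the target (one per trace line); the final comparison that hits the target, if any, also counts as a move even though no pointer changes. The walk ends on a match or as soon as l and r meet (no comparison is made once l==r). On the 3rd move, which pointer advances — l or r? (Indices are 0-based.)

l=0 r=10: -7+39=32 >23, r--
l=0 r=9: -7+36=29 >23, r--
l=0 r=8: -7+32=25 >23, r--

r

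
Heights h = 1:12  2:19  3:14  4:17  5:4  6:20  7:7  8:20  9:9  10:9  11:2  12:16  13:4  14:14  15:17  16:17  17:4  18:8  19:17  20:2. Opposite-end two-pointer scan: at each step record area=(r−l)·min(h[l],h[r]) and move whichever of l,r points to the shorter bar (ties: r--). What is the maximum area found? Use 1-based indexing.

l=1 r=20: min(12,2)*19=38 best=38 *, r--
l=1 r=19: min(12,17)*18=216 best=216 *, l++
l=2 r=19: min(19,17)*17=289 best=289 *, r--
l=2 r=18: min(19,8)*16=128 best=289, r--
l=2 r=17: min(19,4)*15=60 best=289, r--
l=2 r=16: min(19,17)*14=238 best=289, r--
l=2 r=15: min(19,17)*13=221 best=289, r--
l=2 r=14: min(19,14)*12=168 best=289, r--
l=2 r=13: min(19,4)*11=44 best=289, r--
l=2 r=12: min(19,16)*10=160 best=289, r--
l=2 r=11: min(19,2)*9=18 best=289, r--
l=2 r=10: min(19,9)*8=72 best=289, r--
l=2 r=9: min(19,9)*7=63 best=289, r--
l=2 r=8: min(19,20)*6=114 best=289, l++
l=3 r=8: min(14,20)*5=70 best=289, l++
l=4 r=8: min(17,20)*4=68 best=289, l++
l=5 r=8: min(4,20)*3=12 best=289, l++
l=6 r=8: min(20,20)*2=40 best=289, r--
l=6 r=7: min(20,7)*1=7 best=289, r--

max area = 289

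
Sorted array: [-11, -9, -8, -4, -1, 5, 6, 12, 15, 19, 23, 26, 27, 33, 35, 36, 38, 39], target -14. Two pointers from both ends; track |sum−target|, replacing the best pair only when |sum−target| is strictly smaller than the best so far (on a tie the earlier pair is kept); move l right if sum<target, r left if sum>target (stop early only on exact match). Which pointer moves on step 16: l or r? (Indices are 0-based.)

r

l=0 r=17: -11+39=28 d=42 *, r--
l=0 r=16: -11+38=27 d=41 *, r--
l=0 r=15: -11+36=25 d=39 *, r--
l=0 r=14: -11+35=24 d=38 *, r--
l=0 r=13: -11+33=22 d=36 *, r--
l=0 r=12: -11+27=16 d=30 *, r--
l=0 r=11: -11+26=15 d=29 *, r--
l=0 r=10: -11+23=12 d=26 *, r--
l=0 r=9: -11+19=8 d=22 *, r--
l=0 r=8: -11+15=4 d=18 *, r--
l=0 r=7: -11+12=1 d=15 *, r--
l=0 r=6: -11+6=-5 d=9 *, r--
l=0 r=5: -11+5=-6 d=8 *, r--
l=0 r=4: -11+-1=-12 d=2 *, r--
l=0 r=3: -11+-4=-15 d=1 *, l++
l=1 r=3: -9+-4=-13 d=1, r--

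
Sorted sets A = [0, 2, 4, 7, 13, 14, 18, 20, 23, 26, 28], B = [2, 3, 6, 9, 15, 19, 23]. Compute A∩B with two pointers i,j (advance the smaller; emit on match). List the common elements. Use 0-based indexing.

intersection = [2, 23]

i=0 j=0: 0<2, i++
i=1 j=0: 2==2 emit, i++,j++
i=2 j=1: 4>3, j++
i=2 j=2: 4<6, i++
i=3 j=2: 7>6, j++
i=3 j=3: 7<9, i++
i=4 j=3: 13>9, j++
i=4 j=4: 13<15, i++
i=5 j=4: 14<15, i++
i=6 j=4: 18>15, j++
i=6 j=5: 18<19, i++
i=7 j=5: 20>19, j++
i=7 j=6: 20<23, i++
i=8 j=6: 23==23 emit, i++,j++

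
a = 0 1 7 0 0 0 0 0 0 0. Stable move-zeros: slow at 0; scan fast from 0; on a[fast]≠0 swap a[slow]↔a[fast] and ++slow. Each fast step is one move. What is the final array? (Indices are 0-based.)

[1, 7, 0, 0, 0, 0, 0, 0, 0, 0]

slow=0 fast=0: a[fast]=0, fast++
slow=0 fast=1: a[fast]=1≠0 swap→a[0]=1, slow++,fast++
slow=1 fast=2: a[fast]=7≠0 swap→a[1]=7, slow++,fast++
slow=2 fast=3: a[fast]=0, fast++
slow=2 fast=4: a[fast]=0, fast++
slow=2 fast=5: a[fast]=0, fast++
slow=2 fast=6: a[fast]=0, fast++
slow=2 fast=7: a[fast]=0, fast++
slow=2 fast=8: a[fast]=0, fast++
slow=2 fast=9: a[fast]=0, fast++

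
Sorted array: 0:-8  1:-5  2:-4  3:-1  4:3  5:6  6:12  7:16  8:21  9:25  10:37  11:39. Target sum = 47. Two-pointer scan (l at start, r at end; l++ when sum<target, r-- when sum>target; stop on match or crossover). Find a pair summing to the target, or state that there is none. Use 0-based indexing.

[0,11] -8+39=31 <47 → l++
[1,11] -5+39=34 <47 → l++
[2,11] -4+39=35 <47 → l++
[3,11] -1+39=38 <47 → l++
[4,11] 3+39=42 <47 → l++
[5,11] 6+39=45 <47 → l++
[6,11] 12+39=51 >47 → r--
[6,10] 12+37=49 >47 → r--
[6,9] 12+25=37 <47 → l++
[7,9] 16+25=41 <47 → l++
[8,9] 21+25=46 <47 → l++

no pair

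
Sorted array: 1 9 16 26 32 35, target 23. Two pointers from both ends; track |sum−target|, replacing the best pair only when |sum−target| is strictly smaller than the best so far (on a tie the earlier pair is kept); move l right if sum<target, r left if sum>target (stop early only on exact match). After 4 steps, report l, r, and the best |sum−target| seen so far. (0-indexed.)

l=1, r=2, best |Δ|=4

[0,5] 1+35=36 d=13 * → r--
[0,4] 1+32=33 d=10 * → r--
[0,3] 1+26=27 d=4 * → r--
[0,2] 1+16=17 d=6 → l++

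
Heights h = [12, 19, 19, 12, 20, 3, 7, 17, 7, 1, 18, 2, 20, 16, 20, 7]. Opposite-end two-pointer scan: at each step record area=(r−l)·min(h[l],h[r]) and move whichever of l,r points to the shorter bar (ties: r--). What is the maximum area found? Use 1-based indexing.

[1,16] min(12,7)*15=105 best=105 * → r--
[1,15] min(12,20)*14=168 best=168 * → l++
[2,15] min(19,20)*13=247 best=247 * → l++
[3,15] min(19,20)*12=228 best=247 → l++
[4,15] min(12,20)*11=132 best=247 → l++
[5,15] min(20,20)*10=200 best=247 → r--
[5,14] min(20,16)*9=144 best=247 → r--
[5,13] min(20,20)*8=160 best=247 → r--
[5,12] min(20,2)*7=14 best=247 → r--
[5,11] min(20,18)*6=108 best=247 → r--
[5,10] min(20,1)*5=5 best=247 → r--
[5,9] min(20,7)*4=28 best=247 → r--
[5,8] min(20,17)*3=51 best=247 → r--
[5,7] min(20,7)*2=14 best=247 → r--
[5,6] min(20,3)*1=3 best=247 → r--

max area = 247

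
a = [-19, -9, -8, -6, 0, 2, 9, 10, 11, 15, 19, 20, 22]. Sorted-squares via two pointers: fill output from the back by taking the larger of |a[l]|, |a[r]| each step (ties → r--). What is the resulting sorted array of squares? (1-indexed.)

[0, 4, 36, 64, 81, 81, 100, 121, 225, 361, 361, 400, 484]

[1,13] |-19|<=|22| out[13]=484 → r--
[1,12] |-19|<=|20| out[12]=400 → r--
[1,11] |-19|<=|19| out[11]=361 → r--
[1,10] |-19|>|15| out[10]=361 → l++
[2,10] |-9|<=|15| out[9]=225 → r--
[2,9] |-9|<=|11| out[8]=121 → r--
[2,8] |-9|<=|10| out[7]=100 → r--
[2,7] |-9|<=|9| out[6]=81 → r--
[2,6] |-9|>|2| out[5]=81 → l++
[3,6] |-8|>|2| out[4]=64 → l++
[4,6] |-6|>|2| out[3]=36 → l++
[5,6] |0|<=|2| out[2]=4 → r--
[5,5] |0|<=|0| out[1]=0 → r--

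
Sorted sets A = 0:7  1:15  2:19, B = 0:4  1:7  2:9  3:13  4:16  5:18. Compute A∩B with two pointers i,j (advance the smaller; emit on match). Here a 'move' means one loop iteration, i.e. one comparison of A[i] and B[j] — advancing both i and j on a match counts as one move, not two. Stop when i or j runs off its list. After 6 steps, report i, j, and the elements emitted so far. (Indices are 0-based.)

i=2, j=5, emitted=[7]

i=0 j=0: 7>4, j++
i=0 j=1: 7==7 emit, i++,j++
i=1 j=2: 15>9, j++
i=1 j=3: 15>13, j++
i=1 j=4: 15<16, i++
i=2 j=4: 19>16, j++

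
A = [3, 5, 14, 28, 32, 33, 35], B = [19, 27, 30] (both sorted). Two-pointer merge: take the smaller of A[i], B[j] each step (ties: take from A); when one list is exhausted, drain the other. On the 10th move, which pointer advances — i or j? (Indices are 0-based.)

i

[i=0,j=0] A[i]=3<=B[j]=19 take 3 → i++
[i=1,j=0] A[i]=5<=B[j]=19 take 5 → i++
[i=2,j=0] A[i]=14<=B[j]=19 take 14 → i++
[i=3,j=0] A[i]=28>B[j]=19 take 19 → j++
[i=3,j=1] A[i]=28>B[j]=27 take 27 → j++
[i=3,j=2] A[i]=28<=B[j]=30 take 28 → i++
[i=4,j=2] A[i]=32>B[j]=30 take 30 → j++
[i=4,j=3] B done, take A[i]=32 → i++
[i=5,j=3] B done, take A[i]=33 → i++
[i=6,j=3] B done, take A[i]=35 → i++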